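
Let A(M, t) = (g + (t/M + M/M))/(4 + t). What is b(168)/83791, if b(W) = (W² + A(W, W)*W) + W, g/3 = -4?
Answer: 1220436/3603013 ≈ 0.33873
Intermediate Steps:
g = -12 (g = 3*(-4) = -12)
A(M, t) = (-11 + t/M)/(4 + t) (A(M, t) = (-12 + (t/M + M/M))/(4 + t) = (-12 + (t/M + 1))/(4 + t) = (-12 + (1 + t/M))/(4 + t) = (-11 + t/M)/(4 + t))
b(W) = W + W² - 10*W/(4 + W) (b(W) = (W² + ((W - 11*W)/(W*(4 + W)))*W) + W = (W² + ((-10*W)/(W*(4 + W)))*W) + W = (W² + (-10/(4 + W))*W) + W = (W² - 10*W/(4 + W)) + W = W + W² - 10*W/(4 + W))
b(168)/83791 = (168*(-10 + (1 + 168)*(4 + 168))/(4 + 168))/83791 = (168*(-10 + 169*172)/172)*(1/83791) = (168*(1/172)*(-10 + 29068))*(1/83791) = (168*(1/172)*29058)*(1/83791) = (1220436/43)*(1/83791) = 1220436/3603013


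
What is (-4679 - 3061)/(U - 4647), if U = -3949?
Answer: 1935/2149 ≈ 0.90042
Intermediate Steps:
(-4679 - 3061)/(U - 4647) = (-4679 - 3061)/(-3949 - 4647) = -7740/(-8596) = -7740*(-1/8596) = 1935/2149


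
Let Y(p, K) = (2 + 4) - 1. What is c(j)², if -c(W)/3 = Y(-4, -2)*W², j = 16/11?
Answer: 14745600/14641 ≈ 1007.1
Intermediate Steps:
j = 16/11 (j = 16*(1/11) = 16/11 ≈ 1.4545)
Y(p, K) = 5 (Y(p, K) = 6 - 1 = 5)
c(W) = -15*W²
c(j)² = (-15*(16/11)²)² = (-15*256/121)² = (-3840/121)² = 14745600/14641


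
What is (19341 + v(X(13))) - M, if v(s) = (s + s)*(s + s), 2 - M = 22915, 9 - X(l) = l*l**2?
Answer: 19191630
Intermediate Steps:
X(l) = 9 - l**3 (X(l) = 9 - l*l**2 = 9 - l**3)
M = -22913 (M = 2 - 1*22915 = 2 - 22915 = -22913)
v(s) = 4*s**2 (v(s) = (2*s)*(2*s) = 4*s**2)
(19341 + v(X(13))) - M = (19341 + 4*(9 - 1*13**3)**2) - 1*(-22913) = (19341 + 4*(9 - 1*2197)**2) + 22913 = (19341 + 4*(9 - 2197)**2) + 22913 = (19341 + 4*(-2188)**2) + 22913 = (19341 + 4*4787344) + 22913 = (19341 + 19149376) + 22913 = 19168717 + 22913 = 19191630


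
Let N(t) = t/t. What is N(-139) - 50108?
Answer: -50107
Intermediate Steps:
N(t) = 1
N(-139) - 50108 = 1 - 50108 = -50107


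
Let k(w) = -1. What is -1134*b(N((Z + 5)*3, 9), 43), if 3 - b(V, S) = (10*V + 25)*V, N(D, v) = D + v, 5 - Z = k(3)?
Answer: 21191058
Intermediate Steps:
Z = 6 (Z = 5 - 1*(-1) = 5 + 1 = 6)
b(V, S) = 3 - V*(25 + 10*V) (b(V, S) = 3 - (10*V + 25)*V = 3 - (25 + 10*V)*V = 3 - V*(25 + 10*V))
-1134*b(N((Z + 5)*3, 9), 43) = -1134*(3 - 25*((6 + 5)*3 + 9) - 10*((6 + 5)*3 + 9)**2) = -1134*(3 - 25*(11*3 + 9) - 10*(11*3 + 9)**2) = -1134*(3 - 25*(33 + 9) - 10*(33 + 9)**2) = -1134*(3 - 25*42 - 10*42**2) = -1134*(3 - 1050 - 10*1764) = -1134*(3 - 1050 - 17640) = -1134*(-18687) = 21191058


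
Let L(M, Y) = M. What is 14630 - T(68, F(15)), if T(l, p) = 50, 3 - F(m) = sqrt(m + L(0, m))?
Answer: 14580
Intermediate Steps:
F(m) = 3 - sqrt(m) (F(m) = 3 - sqrt(m + 0) = 3 - sqrt(m))
14630 - T(68, F(15)) = 14630 - 1*50 = 14630 - 50 = 14580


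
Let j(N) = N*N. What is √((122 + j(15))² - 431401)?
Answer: 4*I*√19437 ≈ 557.67*I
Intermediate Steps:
j(N) = N²
√((122 + j(15))² - 431401) = √((122 + 15²)² - 431401) = √((122 + 225)² - 431401) = √(347² - 431401) = √(120409 - 431401) = √(-310992) = 4*I*√19437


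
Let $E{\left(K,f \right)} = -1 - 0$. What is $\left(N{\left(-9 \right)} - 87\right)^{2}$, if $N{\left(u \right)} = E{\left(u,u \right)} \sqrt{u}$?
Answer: $7560 + 522 i \approx 7560.0 + 522.0 i$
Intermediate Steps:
$E{\left(K,f \right)} = -1$ ($E{\left(K,f \right)} = -1 + 0 = -1$)
$N{\left(u \right)} = - \sqrt{u}$
$\left(N{\left(-9 \right)} - 87\right)^{2} = \left(- \sqrt{-9} - 87\right)^{2} = \left(- 3 i - 87\right)^{2} = \left(-87 - 3 i\right)^{2}$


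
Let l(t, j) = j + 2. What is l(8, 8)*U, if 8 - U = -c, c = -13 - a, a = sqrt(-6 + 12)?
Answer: -50 - 10*sqrt(6) ≈ -74.495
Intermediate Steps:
l(t, j) = 2 + j
a = sqrt(6) ≈ 2.4495
c = -13 - sqrt(6) ≈ -15.449
U = -5 - sqrt(6) (U = 8 - (-1)*(-13 - sqrt(6)) = 8 - (13 + sqrt(6)) = 8 + (-13 - sqrt(6)) = -5 - sqrt(6) ≈ -7.4495)
l(8, 8)*U = (2 + 8)*(-5 - sqrt(6)) = 10*(-5 - sqrt(6)) = -50 - 10*sqrt(6)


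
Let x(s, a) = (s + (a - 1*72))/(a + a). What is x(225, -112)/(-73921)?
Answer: 41/16558304 ≈ 2.4761e-6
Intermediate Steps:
x(s, a) = (-72 + a + s)/(2*a) (x(s, a) = (s + (a - 72))/((2*a)) = (s + (-72 + a))*(1/(2*a)) = (-72 + a + s)*(1/(2*a)) = (-72 + a + s)/(2*a))
x(225, -112)/(-73921) = ((½)*(-72 - 112 + 225)/(-112))/(-73921) = ((½)*(-1/112)*41)*(-1/73921) = -41/224*(-1/73921) = 41/16558304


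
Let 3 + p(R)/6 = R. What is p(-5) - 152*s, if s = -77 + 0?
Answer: 11656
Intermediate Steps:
p(R) = -18 + 6*R
s = -77
p(-5) - 152*s = (-18 + 6*(-5)) - 152*(-77) = (-18 - 30) + 11704 = -48 + 11704 = 11656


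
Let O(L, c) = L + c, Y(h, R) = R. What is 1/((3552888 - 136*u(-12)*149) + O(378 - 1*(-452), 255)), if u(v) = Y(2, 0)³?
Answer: 1/3553973 ≈ 2.8138e-7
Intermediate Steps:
u(v) = 0 (u(v) = 0³ = 0)
1/((3552888 - 136*u(-12)*149) + O(378 - 1*(-452), 255)) = 1/((3552888 - 136*0*149) + ((378 - 1*(-452)) + 255)) = 1/((3552888 + 0*149) + ((378 + 452) + 255)) = 1/((3552888 + 0) + (830 + 255)) = 1/(3552888 + 1085) = 1/3553973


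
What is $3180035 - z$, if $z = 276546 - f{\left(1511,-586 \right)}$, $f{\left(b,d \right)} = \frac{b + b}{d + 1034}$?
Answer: $\frac{650383047}{224} \approx 2.9035 \cdot 10^{6}$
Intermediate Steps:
$f{\left(b,d \right)} = \frac{2 b}{1034 + d}$
$z = \frac{61944793}{224}$ ($z = 276546 - 2 \cdot 1511 \frac{1}{1034 - 586} = 276546 - 2 \cdot 1511 \cdot \frac{1}{448} = 276546 - \frac{1511}{224} = \frac{61944793}{224} \approx 2.7654 \cdot 10^{5}$)
$3180035 - z = 3180035 - \frac{61944793}{224} = \frac{650383047}{224}$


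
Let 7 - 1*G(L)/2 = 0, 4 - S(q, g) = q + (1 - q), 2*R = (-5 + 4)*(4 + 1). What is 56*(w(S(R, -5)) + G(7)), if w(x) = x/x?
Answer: 840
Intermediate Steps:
R = -5/2 (R = ((-5 + 4)*(4 + 1))/2 = (-1*5)/2 = (1/2)*(-5) = -5/2 ≈ -2.5000)
S(q, g) = 3 (S(q, g) = 4 - (q + (1 - q)) = 4 - 1*1 = 4 - 1 = 3)
G(L) = 14 (G(L) = 14 - 2*0 = 14 + 0 = 14)
w(x) = 1
56*(w(S(R, -5)) + G(7)) = 56*(1 + 14) = 56*15 = 840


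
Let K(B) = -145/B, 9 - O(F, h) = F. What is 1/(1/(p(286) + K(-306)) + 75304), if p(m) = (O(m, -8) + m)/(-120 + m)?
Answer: 6706/505001323 ≈ 1.3279e-5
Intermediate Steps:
O(F, h) = 9 - F
p(m) = 9/(-120 + m) (p(m) = ((9 - m) + m)/(-120 + m) = 9/(-120 + m))
1/(1/(p(286) + K(-306)) + 75304) = 1/(1/(9/(-120 + 286) - 145/(-306)) + 75304) = 1/(1/(9/166 - 145*(-1/306)) + 75304) = 1/(1/(9*(1/166) + 145/306) + 75304) = 1/(1/(9/166 + 145/306) + 75304) = 1/(1/(6706/12699) + 75304) = 1/(12699/6706 + 75304) = 1/(505001323/6706) = 6706/505001323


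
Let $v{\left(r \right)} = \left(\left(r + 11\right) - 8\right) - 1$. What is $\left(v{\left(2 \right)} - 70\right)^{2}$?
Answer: $4356$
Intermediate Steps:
$v{\left(r \right)} = 2 + r$ ($v{\left(r \right)} = \left(\left(11 + r\right) - 8\right) - 1 = \left(3 + r\right) - 1 = 2 + r$)
$\left(v{\left(2 \right)} - 70\right)^{2} = \left(\left(2 + 2\right) - 70\right)^{2} = \left(4 - 70\right)^{2} = \left(-66\right)^{2} = 4356$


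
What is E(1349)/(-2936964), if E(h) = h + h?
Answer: -1349/1468482 ≈ -0.00091864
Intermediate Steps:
E(h) = 2*h
E(1349)/(-2936964) = (2*1349)/(-2936964) = 2698*(-1/2936964) = -1349/1468482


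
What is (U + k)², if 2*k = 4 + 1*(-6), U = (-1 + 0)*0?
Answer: 1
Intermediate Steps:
U = 0 (U = -1*0 = 0)
k = -1 (k = (4 + 1*(-6))/2 = (4 - 6)/2 = (½)*(-2) = -1)
(U + k)² = (0 - 1)² = (-1)² = 1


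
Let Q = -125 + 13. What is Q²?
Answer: 12544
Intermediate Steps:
Q = -112
Q² = (-112)² = 12544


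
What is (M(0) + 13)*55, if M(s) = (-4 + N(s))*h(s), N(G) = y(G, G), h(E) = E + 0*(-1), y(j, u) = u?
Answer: 715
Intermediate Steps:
h(E) = E (h(E) = E + 0 = E)
N(G) = G
M(s) = s*(-4 + s) (M(s) = (-4 + s)*s = s*(-4 + s))
(M(0) + 13)*55 = (0*(-4 + 0) + 13)*55 = (0*(-4) + 13)*55 = (0 + 13)*55 = 13*55 = 715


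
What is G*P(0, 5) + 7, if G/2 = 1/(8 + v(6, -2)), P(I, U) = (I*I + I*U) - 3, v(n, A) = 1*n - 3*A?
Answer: 67/10 ≈ 6.7000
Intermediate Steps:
v(n, A) = n - 3*A
P(I, U) = -3 + I² + I*U (P(I, U) = (I² + I*U) - 3 = -3 + I² + I*U)
G = ⅒ (G = 2/(8 + (6 - 3*(-2))) = 2/(8 + (6 + 6)) = 2/(8 + 12) = 2/20 = 2*(1/20) = ⅒ ≈ 0.10000)
G*P(0, 5) + 7 = (-3 + 0² + 0*5)/10 + 7 = (-3 + 0 + 0)/10 + 7 = (⅒)*(-3) + 7 = -3/10 + 7 = 67/10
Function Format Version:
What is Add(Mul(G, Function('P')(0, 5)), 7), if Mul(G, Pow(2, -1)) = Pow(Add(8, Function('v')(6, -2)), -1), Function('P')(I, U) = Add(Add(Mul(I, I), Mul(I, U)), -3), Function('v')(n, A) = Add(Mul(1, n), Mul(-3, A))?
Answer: Rational(67, 10) ≈ 6.7000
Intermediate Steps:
Function('v')(n, A) = Add(n, Mul(-3, A))
Function('P')(I, U) = Add(-3, Pow(I, 2), Mul(I, U)) (Function('P')(I, U) = Add(Add(Pow(I, 2), Mul(I, U)), -3) = Add(-3, Pow(I, 2), Mul(I, U)))
G = Rational(1, 10) (G = Mul(2, Pow(Add(8, Add(6, Mul(-3, -2))), -1)) = Mul(2, Pow(Add(8, Add(6, 6)), -1)) = Mul(2, Pow(Add(8, 12), -1)) = Mul(2, Pow(20, -1)) = Mul(2, Rational(1, 20)) = Rational(1, 10) ≈ 0.10000)
Add(Mul(G, Function('P')(0, 5)), 7) = Add(Mul(Rational(1, 10), Add(-3, Pow(0, 2), Mul(0, 5))), 7) = Add(Mul(Rational(1, 10), Add(-3, 0, 0)), 7) = Add(Mul(Rational(1, 10), -3), 7) = Add(Rational(-3, 10), 7) = Rational(67, 10)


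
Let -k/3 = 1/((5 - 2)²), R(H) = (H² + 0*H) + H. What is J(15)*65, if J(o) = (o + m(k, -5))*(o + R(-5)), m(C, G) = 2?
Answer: 38675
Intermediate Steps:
R(H) = H + H² (R(H) = (H² + 0) + H = H² + H = H + H²)
k = -⅓ (k = -3/(5 - 2)² = -3/(3²) = -3/9 = -3*⅑ = -⅓ ≈ -0.33333)
J(o) = (2 + o)*(20 + o) (J(o) = (o + 2)*(o - 5*(1 - 5)) = (2 + o)*(o - 5*(-4)) = (2 + o)*(o + 20) = (2 + o)*(20 + o))
J(15)*65 = (40 + 15² + 22*15)*65 = (40 + 225 + 330)*65 = 595*65 = 38675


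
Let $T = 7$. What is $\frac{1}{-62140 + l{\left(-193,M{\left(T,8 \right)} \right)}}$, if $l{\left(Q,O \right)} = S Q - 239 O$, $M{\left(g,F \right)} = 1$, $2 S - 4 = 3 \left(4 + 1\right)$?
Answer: $- \frac{2}{128425} \approx -1.5573 \cdot 10^{-5}$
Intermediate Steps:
$S = \frac{19}{2}$ ($S = 2 + \frac{3 \left(4 + 1\right)}{2} = 2 + \frac{3 \cdot 5}{2} = 2 + \frac{1}{2} \cdot 15 = 2 + \frac{15}{2} = \frac{19}{2} \approx 9.5$)
$l{\left(Q,O \right)} = - 239 O + \frac{19 Q}{2}$ ($l{\left(Q,O \right)} = \frac{19 Q}{2} - 239 O = - 239 O + \frac{19 Q}{2}$)
$\frac{1}{-62140 + l{\left(-193,M{\left(T,8 \right)} \right)}} = \frac{1}{-62140 + \left(\left(-239\right) 1 + \frac{19}{2} \left(-193\right)\right)} = \frac{1}{-62140 - \frac{4145}{2}} = \frac{1}{- \frac{128425}{2}} = - \frac{2}{128425}$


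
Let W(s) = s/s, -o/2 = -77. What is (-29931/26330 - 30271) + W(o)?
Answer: -797039031/26330 ≈ -30271.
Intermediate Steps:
o = 154 (o = -2*(-77) = 154)
W(s) = 1
(-29931/26330 - 30271) + W(o) = (-29931/26330 - 30271) + 1 = -797065361/26330 + 1 = -797039031/26330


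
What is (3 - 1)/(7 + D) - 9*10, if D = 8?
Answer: -1348/15 ≈ -89.867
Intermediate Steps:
(3 - 1)/(7 + D) - 9*10 = (3 - 1)/(7 + 8) - 9*10 = 2/15 - 90 = -1348/15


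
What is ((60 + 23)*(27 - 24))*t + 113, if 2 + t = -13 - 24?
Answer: -9598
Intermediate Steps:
t = -39 (t = -2 + (-13 - 24) = -2 - 37 = -39)
((60 + 23)*(27 - 24))*t + 113 = ((60 + 23)*(27 - 24))*(-39) + 113 = (83*3)*(-39) + 113 = 249*(-39) + 113 = -9711 + 113 = -9598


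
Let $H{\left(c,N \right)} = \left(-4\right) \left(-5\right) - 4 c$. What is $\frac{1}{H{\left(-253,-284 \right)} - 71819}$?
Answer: $- \frac{1}{70787} \approx -1.4127 \cdot 10^{-5}$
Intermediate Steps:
$H{\left(c,N \right)} = 20 - 4 c$
$\frac{1}{H{\left(-253,-284 \right)} - 71819} = \frac{1}{\left(20 - -1012\right) - 71819} = \frac{1}{\left(20 + 1012\right) - 71819} = \frac{1}{1032 - 71819} = \frac{1}{-70787} = - \frac{1}{70787}$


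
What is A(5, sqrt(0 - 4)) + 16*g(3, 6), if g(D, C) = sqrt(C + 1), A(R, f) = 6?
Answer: 6 + 16*sqrt(7) ≈ 48.332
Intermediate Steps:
g(D, C) = sqrt(1 + C)
A(5, sqrt(0 - 4)) + 16*g(3, 6) = 6 + 16*sqrt(1 + 6) = 6 + 16*sqrt(7)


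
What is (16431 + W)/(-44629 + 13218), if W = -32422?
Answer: 15991/31411 ≈ 0.50909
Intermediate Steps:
(16431 + W)/(-44629 + 13218) = (16431 - 32422)/(-44629 + 13218) = -15991/(-31411) = -15991*(-1/31411) = 15991/31411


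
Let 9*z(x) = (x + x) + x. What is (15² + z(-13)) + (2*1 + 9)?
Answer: 695/3 ≈ 231.67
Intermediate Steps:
z(x) = x/3 (z(x) = ((x + x) + x)/9 = (2*x + x)/9 = (3*x)/9 = x/3)
(15² + z(-13)) + (2*1 + 9) = (15² + (⅓)*(-13)) + (2*1 + 9) = (225 - 13/3) + (2 + 9) = 662/3 + 11 = 695/3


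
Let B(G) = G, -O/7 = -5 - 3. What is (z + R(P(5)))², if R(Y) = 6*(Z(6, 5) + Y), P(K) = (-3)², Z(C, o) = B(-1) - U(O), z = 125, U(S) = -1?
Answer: 32041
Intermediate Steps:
O = 56 (O = -7*(-5 - 3) = -7*(-8) = 56)
Z(C, o) = 0 (Z(C, o) = -1 - 1*(-1) = -1 + 1 = 0)
P(K) = 9
R(Y) = 6*Y (R(Y) = 6*(0 + Y) = 6*Y)
(z + R(P(5)))² = (125 + 6*9)² = (125 + 54)² = 179² = 32041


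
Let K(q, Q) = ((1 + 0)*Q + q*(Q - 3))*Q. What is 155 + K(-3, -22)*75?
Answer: -87295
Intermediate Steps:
K(q, Q) = Q*(Q + q*(-3 + Q)) (K(q, Q) = (1*Q + q*(-3 + Q))*Q = (Q + q*(-3 + Q))*Q = Q*(Q + q*(-3 + Q)))
155 + K(-3, -22)*75 = 155 - 22*(-22 - 3*(-3) - 22*(-3))*75 = 155 - 22*(-22 + 9 + 66)*75 = 155 - 22*53*75 = 155 - 1166*75 = 155 - 87450 = -87295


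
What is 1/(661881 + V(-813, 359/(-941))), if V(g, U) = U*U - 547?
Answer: 885481/585598820535 ≈ 1.5121e-6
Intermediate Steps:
V(g, U) = -547 + U² (V(g, U) = U² - 547 = -547 + U²)
1/(661881 + V(-813, 359/(-941))) = 1/(661881 + (-547 + (359/(-941))²)) = 1/(661881 + (-547 + (359*(-1/941))²)) = 1/(661881 + (-547 + (-359/941)²)) = 1/(661881 + (-547 + 128881/885481)) = 1/(661881 - 484229226/885481) = 1/(585598820535/885481) = 885481/585598820535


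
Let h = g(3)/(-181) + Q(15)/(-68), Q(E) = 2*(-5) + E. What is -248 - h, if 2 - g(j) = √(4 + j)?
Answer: -3051343/12308 - √7/181 ≈ -247.93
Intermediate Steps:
Q(E) = -10 + E
g(j) = 2 - √(4 + j)
h = -1041/12308 + √7/181 (h = (2 - √(4 + 3))/(-181) + (-10 + 15)/(-68) = (2 - √7)*(-1/181) + 5*(-1/68) = (-2/181 + √7/181) - 5/68 = -1041/12308 + √7/181 ≈ -0.069962)
-248 - h = -248 - (-1041/12308 + √7/181) = -248 + (1041/12308 - √7/181) = -3051343/12308 - √7/181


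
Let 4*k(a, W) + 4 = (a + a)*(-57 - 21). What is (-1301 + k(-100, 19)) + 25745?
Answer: 28343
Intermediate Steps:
k(a, W) = -1 - 39*a (k(a, W) = -1 + ((a + a)*(-57 - 21))/4 = -1 + ((2*a)*(-78))/4 = -1 + (-156*a)/4 = -1 - 39*a)
(-1301 + k(-100, 19)) + 25745 = (-1301 + (-1 - 39*(-100))) + 25745 = (-1301 + (-1 + 3900)) + 25745 = (-1301 + 3899) + 25745 = 2598 + 25745 = 28343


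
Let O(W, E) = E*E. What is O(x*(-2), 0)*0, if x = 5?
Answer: 0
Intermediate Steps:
O(W, E) = E**2
O(x*(-2), 0)*0 = 0**2*0 = 0*0 = 0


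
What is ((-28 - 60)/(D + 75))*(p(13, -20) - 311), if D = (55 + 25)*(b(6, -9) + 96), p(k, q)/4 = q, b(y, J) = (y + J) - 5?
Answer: 34408/7115 ≈ 4.8360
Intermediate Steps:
b(y, J) = -5 + J + y (b(y, J) = (J + y) - 5 = -5 + J + y)
p(k, q) = 4*q
D = 7040 (D = (55 + 25)*((-5 - 9 + 6) + 96) = 80*(-8 + 96) = 80*88 = 7040)
((-28 - 60)/(D + 75))*(p(13, -20) - 311) = ((-28 - 60)/(7040 + 75))*(4*(-20) - 311) = (-88/7115)*(-80 - 311) = -88*1/7115*(-391) = -88/7115*(-391) = 34408/7115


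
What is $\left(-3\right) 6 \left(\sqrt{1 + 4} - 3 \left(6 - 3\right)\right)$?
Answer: $162 - 18 \sqrt{5} \approx 121.75$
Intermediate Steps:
$\left(-3\right) 6 \left(\sqrt{1 + 4} - 3 \left(6 - 3\right)\right) = - 18 \left(\sqrt{5} - 3 \cdot 3\right) = - 18 \left(\sqrt{5} - 9\right) = - 18 \left(-9 + \sqrt{5}\right) = 162 - 18 \sqrt{5}$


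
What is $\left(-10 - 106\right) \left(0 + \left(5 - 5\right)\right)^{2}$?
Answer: $0$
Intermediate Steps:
$\left(-10 - 106\right) \left(0 + \left(5 - 5\right)\right)^{2} = - 116 \left(0 + 0\right)^{2} = - 116 \cdot 0^{2} = \left(-116\right) 0 = 0$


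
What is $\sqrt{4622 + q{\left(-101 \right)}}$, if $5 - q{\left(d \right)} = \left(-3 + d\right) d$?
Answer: $3 i \sqrt{653} \approx 76.662 i$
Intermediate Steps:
$q{\left(d \right)} = 5 - d \left(-3 + d\right)$ ($q{\left(d \right)} = 5 - \left(-3 + d\right) d = 5 - d \left(-3 + d\right)$)
$\sqrt{4622 + q{\left(-101 \right)}} = \sqrt{4622 + \left(5 - \left(-101\right)^{2} + 3 \left(-101\right)\right)} = \sqrt{4622 - 10499} = \sqrt{-5877} = 3 i \sqrt{653}$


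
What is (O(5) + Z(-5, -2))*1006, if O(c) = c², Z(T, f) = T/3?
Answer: 70420/3 ≈ 23473.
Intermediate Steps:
Z(T, f) = T/3 (Z(T, f) = T*(⅓) = T/3)
(O(5) + Z(-5, -2))*1006 = (5² + (⅓)*(-5))*1006 = (25 - 5/3)*1006 = (70/3)*1006 = 70420/3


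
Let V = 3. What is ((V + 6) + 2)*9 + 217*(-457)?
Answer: -99070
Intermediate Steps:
((V + 6) + 2)*9 + 217*(-457) = ((3 + 6) + 2)*9 + 217*(-457) = (9 + 2)*9 - 99169 = 11*9 - 99169 = 99 - 99169 = -99070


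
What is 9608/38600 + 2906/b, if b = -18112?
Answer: 3865531/43695200 ≈ 0.088466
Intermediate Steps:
9608/38600 + 2906/b = 9608/38600 + 2906/(-18112) = 9608*(1/38600) + 2906*(-1/18112) = 1201/4825 - 1453/9056 = 3865531/43695200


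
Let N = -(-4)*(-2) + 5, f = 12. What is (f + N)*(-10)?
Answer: -90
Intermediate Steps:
N = -3 (N = -4*2 + 5 = -8 + 5 = -3)
(f + N)*(-10) = (12 - 3)*(-10) = 9*(-10) = -90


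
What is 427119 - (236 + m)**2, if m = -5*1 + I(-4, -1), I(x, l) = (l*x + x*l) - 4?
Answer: 371894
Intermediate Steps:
I(x, l) = -4 + 2*l*x (I(x, l) = (l*x + l*x) - 4 = 2*l*x - 4 = -4 + 2*l*x)
m = -1 (m = -5*1 + (-4 + 2*(-1)*(-4)) = -5 + (-4 + 8) = -5 + 4 = -1)
427119 - (236 + m)**2 = 427119 - (236 - 1)**2 = 427119 - 1*235**2 = 427119 - 1*55225 = 427119 - 55225 = 371894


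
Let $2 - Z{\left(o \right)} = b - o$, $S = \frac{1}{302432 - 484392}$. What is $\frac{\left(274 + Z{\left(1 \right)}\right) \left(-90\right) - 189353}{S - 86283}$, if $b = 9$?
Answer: $\frac{38843547080}{15700054681} \approx 2.4741$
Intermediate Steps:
$S = - \frac{1}{181960}$ ($S = \frac{1}{-181960} = - \frac{1}{181960} \approx -5.4957 \cdot 10^{-6}$)
$Z{\left(o \right)} = -7 + o$ ($Z{\left(o \right)} = 2 - \left(9 - o\right) = 2 + \left(-9 + o\right) = -7 + o$)
$\frac{\left(274 + Z{\left(1 \right)}\right) \left(-90\right) - 189353}{S - 86283} = \frac{\left(274 + \left(-7 + 1\right)\right) \left(-90\right) - 189353}{- \frac{1}{181960} - 86283} = \frac{\left(274 - 6\right) \left(-90\right) - 189353}{- \frac{15700054681}{181960}} = \left(268 \left(-90\right) - 189353\right) \left(- \frac{181960}{15700054681}\right) = \left(-24120 - 189353\right) \left(- \frac{181960}{15700054681}\right) = \left(-213473\right) \left(- \frac{181960}{15700054681}\right) = \frac{38843547080}{15700054681}$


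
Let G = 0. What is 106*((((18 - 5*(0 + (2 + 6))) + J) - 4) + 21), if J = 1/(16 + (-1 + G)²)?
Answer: -8904/17 ≈ -523.76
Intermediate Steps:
J = 1/17 (J = 1/(16 + (-1 + 0)²) = 1/(16 + (-1)²) = 1/(16 + 1) = 1/17 ≈ 0.058824)
106*((((18 - 5*(0 + (2 + 6))) + J) - 4) + 21) = 106*((((18 - 5*(0 + (2 + 6))) + 1/17) - 4) + 21) = 106*((((18 - 5*(0 + 8)) + 1/17) - 4) + 21) = 106*((((18 - 5*8) + 1/17) - 4) + 21) = 106*((((18 - 40) + 1/17) - 4) + 21) = 106*(((-22 + 1/17) - 4) + 21) = 106*((-373/17 - 4) + 21) = 106*(-441/17 + 21) = 106*(-84/17) = -8904/17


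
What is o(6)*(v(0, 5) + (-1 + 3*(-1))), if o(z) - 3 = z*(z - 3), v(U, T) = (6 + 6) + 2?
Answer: 210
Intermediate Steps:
v(U, T) = 14 (v(U, T) = 12 + 2 = 14)
o(z) = 3 + z*(-3 + z) (o(z) = 3 + z*(z - 3) = 3 + z*(-3 + z))
o(6)*(v(0, 5) + (-1 + 3*(-1))) = (3 + 6² - 3*6)*(14 + (-1 + 3*(-1))) = (3 + 36 - 18)*(14 + (-1 - 3)) = 21*(14 - 4) = 21*10 = 210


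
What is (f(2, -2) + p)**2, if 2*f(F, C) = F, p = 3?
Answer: 16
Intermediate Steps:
f(F, C) = F/2
(f(2, -2) + p)**2 = ((1/2)*2 + 3)**2 = (1 + 3)**2 = 4**2 = 16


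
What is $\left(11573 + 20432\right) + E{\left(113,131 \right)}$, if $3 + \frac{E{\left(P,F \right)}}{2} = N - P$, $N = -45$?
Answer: $31683$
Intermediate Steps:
$E{\left(P,F \right)} = -96 - 2 P$ ($E{\left(P,F \right)} = -6 + 2 \left(-45 - P\right) = -6 - \left(90 + 2 P\right) = -96 - 2 P$)
$\left(11573 + 20432\right) + E{\left(113,131 \right)} = \left(11573 + 20432\right) - 322 = 32005 - 322 = 31683$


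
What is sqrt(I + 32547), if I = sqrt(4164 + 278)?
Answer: sqrt(32547 + sqrt(4442)) ≈ 180.59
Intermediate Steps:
I = sqrt(4442) ≈ 66.648
sqrt(I + 32547) = sqrt(sqrt(4442) + 32547) = sqrt(32547 + sqrt(4442))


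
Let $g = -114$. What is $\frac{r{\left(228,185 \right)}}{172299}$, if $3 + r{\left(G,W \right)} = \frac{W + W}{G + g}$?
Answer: $\frac{14}{9821043} \approx 1.4255 \cdot 10^{-6}$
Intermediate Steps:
$r{\left(G,W \right)} = -3 + \frac{2 W}{-114 + G}$ ($r{\left(G,W \right)} = -3 + \frac{W + W}{G - 114} = -3 + \frac{2 W}{-114 + G}$)
$\frac{r{\left(228,185 \right)}}{172299} = \frac{\frac{1}{-114 + 228} \left(342 - 684 + 2 \cdot 185\right)}{172299} = \frac{342 - 684 + 370}{114} \cdot \frac{1}{172299} = \frac{1}{114} \cdot 28 \cdot \frac{1}{172299} = \frac{14}{57} \cdot \frac{1}{172299} = \frac{14}{9821043}$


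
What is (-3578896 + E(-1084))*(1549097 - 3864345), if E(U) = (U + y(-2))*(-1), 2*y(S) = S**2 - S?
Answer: 8283529023120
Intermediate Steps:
y(S) = S**2/2 - S/2 (y(S) = (S**2 - S)/2 = S**2/2 - S/2)
E(U) = -3 - U (E(U) = (U + (1/2)*(-2)*(-1 - 2))*(-1) = (U + (1/2)*(-2)*(-3))*(-1) = (U + 3)*(-1) = (3 + U)*(-1) = -3 - U)
(-3578896 + E(-1084))*(1549097 - 3864345) = (-3578896 + (-3 - 1*(-1084)))*(1549097 - 3864345) = (-3578896 + (-3 + 1084))*(-2315248) = (-3578896 + 1081)*(-2315248) = -3577815*(-2315248) = 8283529023120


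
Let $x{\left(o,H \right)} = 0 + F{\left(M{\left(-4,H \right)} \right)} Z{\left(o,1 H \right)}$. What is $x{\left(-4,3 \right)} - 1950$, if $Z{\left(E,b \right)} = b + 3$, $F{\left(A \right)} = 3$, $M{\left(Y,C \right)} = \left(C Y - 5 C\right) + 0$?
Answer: $-1932$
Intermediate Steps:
$M{\left(Y,C \right)} = - 5 C + C Y$ ($M{\left(Y,C \right)} = \left(- 5 C + C Y\right) + 0 = - 5 C + C Y$)
$Z{\left(E,b \right)} = 3 + b$
$x{\left(o,H \right)} = 9 + 3 H$ ($x{\left(o,H \right)} = 0 + 3 \left(3 + 1 H\right) = 0 + 3 \left(3 + H\right) = 0 + \left(9 + 3 H\right) = 9 + 3 H$)
$x{\left(-4,3 \right)} - 1950 = \left(9 + 3 \cdot 3\right) - 1950 = \left(9 + 9\right) - 1950 = 18 - 1950 = -1932$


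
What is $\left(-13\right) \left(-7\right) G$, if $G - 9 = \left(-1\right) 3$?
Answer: $546$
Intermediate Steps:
$G = 6$ ($G = 9 - 3 = 6$)
$\left(-13\right) \left(-7\right) G = \left(-13\right) \left(-7\right) 6 = 91 \cdot 6 = 546$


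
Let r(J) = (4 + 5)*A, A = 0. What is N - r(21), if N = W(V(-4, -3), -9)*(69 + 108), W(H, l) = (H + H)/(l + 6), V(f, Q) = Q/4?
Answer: 177/2 ≈ 88.500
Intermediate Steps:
r(J) = 0 (r(J) = (4 + 5)*0 = 9*0 = 0)
V(f, Q) = Q/4 (V(f, Q) = Q*(¼) = Q/4)
W(H, l) = 2*H/(6 + l) (W(H, l) = (2*H)/(6 + l) = 2*H/(6 + l))
N = 177/2 (N = (2*((¼)*(-3))/(6 - 9))*(69 + 108) = (2*(-¾)/(-3))*177 = (2*(-¾)*(-⅓))*177 = (½)*177 = 177/2 ≈ 88.500)
N - r(21) = 177/2 - 1*0 = 177/2 + 0 = 177/2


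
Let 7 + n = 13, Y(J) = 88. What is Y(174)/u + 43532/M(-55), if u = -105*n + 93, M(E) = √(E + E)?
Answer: -88/537 - 21766*I*√110/55 ≈ -0.16387 - 4150.6*I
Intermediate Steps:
n = 6 (n = -7 + 13 = 6)
M(E) = √2*√E (M(E) = √(2*E) = √2*√E)
u = -537 (u = -105*6 + 93 = -630 + 93 = -537)
Y(174)/u + 43532/M(-55) = 88/(-537) + 43532/((√2*√(-55))) = 88*(-1/537) + 43532/((√2*(I*√55))) = -88/537 + 43532/((I*√110)) = -88/537 + 43532*(-I*√110/110) = -88/537 - 21766*I*√110/55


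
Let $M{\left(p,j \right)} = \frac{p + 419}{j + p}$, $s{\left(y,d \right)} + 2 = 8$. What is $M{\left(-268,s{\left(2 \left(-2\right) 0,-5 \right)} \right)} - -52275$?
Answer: $\frac{13695899}{262} \approx 52274.0$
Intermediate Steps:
$s{\left(y,d \right)} = 6$ ($s{\left(y,d \right)} = -2 + 8 = 6$)
$M{\left(p,j \right)} = \frac{419 + p}{j + p}$
$M{\left(-268,s{\left(2 \left(-2\right) 0,-5 \right)} \right)} - -52275 = \frac{419 - 268}{6 - 268} - -52275 = \frac{1}{-262} \cdot 151 + 52275 = \left(- \frac{1}{262}\right) 151 + 52275 = - \frac{151}{262} + 52275 = \frac{13695899}{262}$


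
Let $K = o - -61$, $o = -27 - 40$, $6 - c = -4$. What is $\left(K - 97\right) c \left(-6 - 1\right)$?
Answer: $7210$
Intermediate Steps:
$c = 10$ ($c = 6 - -4 = 6 + 4 = 10$)
$o = -67$ ($o = -27 - 40 = -67$)
$K = -6$ ($K = -67 - -61 = -67 + 61 = -6$)
$\left(K - 97\right) c \left(-6 - 1\right) = \left(-6 - 97\right) 10 \left(-6 - 1\right) = - 103 \cdot 10 \left(-7\right) = \left(-103\right) \left(-70\right) = 7210$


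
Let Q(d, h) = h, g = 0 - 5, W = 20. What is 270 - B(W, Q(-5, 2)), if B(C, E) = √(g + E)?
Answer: 270 - I*√3 ≈ 270.0 - 1.732*I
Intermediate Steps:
g = -5
B(C, E) = √(-5 + E)
270 - B(W, Q(-5, 2)) = 270 - √(-5 + 2) = 270 - √(-3) = 270 - I*√3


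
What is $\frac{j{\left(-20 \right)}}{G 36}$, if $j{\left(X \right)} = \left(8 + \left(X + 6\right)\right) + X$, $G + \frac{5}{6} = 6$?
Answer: $- \frac{13}{93} \approx -0.13978$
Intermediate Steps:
$G = \frac{31}{6}$ ($G = - \frac{5}{6} + 6 = \frac{31}{6} \approx 5.1667$)
$j{\left(X \right)} = 14 + 2 X$ ($j{\left(X \right)} = \left(8 + \left(6 + X\right)\right) + X = \left(14 + X\right) + X = 14 + 2 X$)
$\frac{j{\left(-20 \right)}}{G 36} = \frac{14 + 2 \left(-20\right)}{\frac{31}{6} \cdot 36} = \frac{14 - 40}{186} = \left(-26\right) \frac{1}{186} = - \frac{13}{93}$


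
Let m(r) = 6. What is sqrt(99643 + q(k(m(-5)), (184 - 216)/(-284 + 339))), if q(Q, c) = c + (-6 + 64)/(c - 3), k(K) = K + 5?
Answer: 13*sqrt(69206167965)/10835 ≈ 315.64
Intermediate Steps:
k(K) = 5 + K
q(Q, c) = c + 58/(-3 + c)
sqrt(99643 + q(k(m(-5)), (184 - 216)/(-284 + 339))) = sqrt(99643 + (58 + ((184 - 216)/(-284 + 339))**2 - 3*(184 - 216)/(-284 + 339))/(-3 + (184 - 216)/(-284 + 339))) = sqrt(99643 + (58 + (-32/55)**2 - (-96)/55)/(-3 - 32/55)) = sqrt(99643 + (58 + (-32*1/55)**2 - (-96)/55)/(-3 - 32*1/55)) = sqrt(99643 + (58 + (-32/55)**2 - 3*(-32/55))/(-3 - 32/55)) = sqrt(99643 + (58 + 1024/3025 + 96/55)/(-197/55)) = sqrt(99643 - 55/197*181754/3025) = sqrt(99643 - 181754/10835) = sqrt(1079450151/10835) = 13*sqrt(69206167965)/10835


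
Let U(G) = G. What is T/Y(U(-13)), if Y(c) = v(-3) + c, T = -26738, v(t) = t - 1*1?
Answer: 26738/17 ≈ 1572.8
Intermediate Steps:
v(t) = -1 + t (v(t) = t - 1 = -1 + t)
Y(c) = -4 + c (Y(c) = (-1 - 3) + c = -4 + c)
T/Y(U(-13)) = -26738/(-4 - 13) = -26738/(-17) = -26738*(-1/17) = 26738/17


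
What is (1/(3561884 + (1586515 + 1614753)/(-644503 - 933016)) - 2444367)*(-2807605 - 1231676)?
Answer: 18492828702685246728683739/1872978828176 ≈ 9.8735e+12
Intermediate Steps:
(1/(3561884 + (1586515 + 1614753)/(-644503 - 933016)) - 2444367)*(-2807605 - 1231676) = (1/(3561884 + 3201268/(-1577519)) - 2444367)*(-4039281) = (1/(3561884 + 3201268*(-1/1577519)) - 2444367)*(-4039281) = (1/(3561884 - 3201268/1577519) - 2444367)*(-4039281) = (1/(5618936484528/1577519) - 2444367)*(-4039281) = (1577519/5618936484528 - 2444367)*(-4039281) = -13734742917874676257/5618936484528*(-4039281) = 18492828702685246728683739/1872978828176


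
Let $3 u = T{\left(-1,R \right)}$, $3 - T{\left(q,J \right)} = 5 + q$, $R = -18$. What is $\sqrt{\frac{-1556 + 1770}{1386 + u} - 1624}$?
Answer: $\frac{i \sqrt{28061105182}}{4157} \approx 40.297 i$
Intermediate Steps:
$T{\left(q,J \right)} = -2 - q$ ($T{\left(q,J \right)} = 3 - \left(5 + q\right) = -2 - q$)
$u = - \frac{1}{3}$ ($u = \frac{-2 - -1}{3} = \frac{-2 + 1}{3} = \frac{1}{3} \left(-1\right) = - \frac{1}{3} \approx -0.33333$)
$\sqrt{\frac{-1556 + 1770}{1386 + u} - 1624} = \sqrt{\frac{-1556 + 1770}{1386 - \frac{1}{3}} - 1624} = \sqrt{\frac{214}{\frac{4157}{3}} - 1624} = \sqrt{214 \cdot \frac{3}{4157} - 1624} = \sqrt{\frac{642}{4157} - 1624} = \sqrt{- \frac{6750326}{4157}} = \frac{i \sqrt{28061105182}}{4157}$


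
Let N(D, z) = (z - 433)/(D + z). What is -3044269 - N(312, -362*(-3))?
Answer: -4255888715/1398 ≈ -3.0443e+6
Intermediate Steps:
N(D, z) = (-433 + z)/(D + z)
-3044269 - N(312, -362*(-3)) = -3044269 - (-433 - 362*(-3))/(312 - 362*(-3)) = -3044269 - (-433 + 1086)/(312 + 1086) = -3044269 - 653/1398 = -4255888715/1398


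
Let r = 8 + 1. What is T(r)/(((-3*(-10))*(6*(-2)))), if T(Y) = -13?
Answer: 13/360 ≈ 0.036111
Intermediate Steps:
r = 9
T(r)/(((-3*(-10))*(6*(-2)))) = -13/((-3*(-10))*(6*(-2))) = -13/(30*(-12)) = -13/(-360) = -13*(-1/360) = 13/360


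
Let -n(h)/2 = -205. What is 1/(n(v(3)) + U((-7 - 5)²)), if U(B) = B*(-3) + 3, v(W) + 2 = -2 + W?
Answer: -1/19 ≈ -0.052632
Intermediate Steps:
v(W) = -4 + W (v(W) = -2 + (-2 + W) = -4 + W)
n(h) = 410 (n(h) = -2*(-205) = 410)
U(B) = 3 - 3*B (U(B) = -3*B + 3 = 3 - 3*B)
1/(n(v(3)) + U((-7 - 5)²)) = 1/(410 + (3 - 3*(-7 - 5)²)) = 1/(410 + (3 - 3*(-12)²)) = 1/(410 + (3 - 3*144)) = 1/(410 + (3 - 432)) = 1/(410 - 429) = 1/(-19) = -1/19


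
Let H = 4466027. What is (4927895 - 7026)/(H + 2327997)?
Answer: 4920869/6794024 ≈ 0.72429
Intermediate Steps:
(4927895 - 7026)/(H + 2327997) = (4927895 - 7026)/(4466027 + 2327997) = 4920869/6794024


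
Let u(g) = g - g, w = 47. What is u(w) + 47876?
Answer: 47876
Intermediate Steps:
u(g) = 0
u(w) + 47876 = 0 + 47876 = 47876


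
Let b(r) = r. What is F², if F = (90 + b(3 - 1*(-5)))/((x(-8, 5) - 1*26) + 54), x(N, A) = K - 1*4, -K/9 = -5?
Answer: 9604/4761 ≈ 2.0172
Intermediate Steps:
K = 45 (K = -9*(-5) = 45)
x(N, A) = 41 (x(N, A) = 45 - 1*4 = 45 - 4 = 41)
F = 98/69 (F = (90 + (3 - 1*(-5)))/((41 - 1*26) + 54) = (90 + (3 + 5))/((41 - 26) + 54) = (90 + 8)/(15 + 54) = 98/69 ≈ 1.4203)
F² = (98/69)² = 9604/4761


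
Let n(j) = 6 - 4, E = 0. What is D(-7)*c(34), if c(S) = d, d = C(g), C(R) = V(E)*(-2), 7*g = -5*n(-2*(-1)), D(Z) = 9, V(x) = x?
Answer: 0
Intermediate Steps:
n(j) = 2
g = -10/7 (g = (-5*2)/7 = (1/7)*(-10) = -10/7 ≈ -1.4286)
C(R) = 0 (C(R) = 0*(-2) = 0)
d = 0
c(S) = 0
D(-7)*c(34) = 9*0 = 0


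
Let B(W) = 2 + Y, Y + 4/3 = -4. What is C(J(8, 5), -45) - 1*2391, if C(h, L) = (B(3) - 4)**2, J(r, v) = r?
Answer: -21035/9 ≈ -2337.2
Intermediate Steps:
Y = -16/3 (Y = -4/3 - 4 = -16/3 ≈ -5.3333)
B(W) = -10/3 (B(W) = 2 - 16/3 = -10/3)
C(h, L) = 484/9 (C(h, L) = (-10/3 - 4)**2 = (-22/3)**2 = 484/9)
C(J(8, 5), -45) - 1*2391 = 484/9 - 1*2391 = 484/9 - 2391 = -21035/9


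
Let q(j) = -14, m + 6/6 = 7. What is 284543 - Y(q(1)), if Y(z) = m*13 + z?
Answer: 284479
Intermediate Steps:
m = 6 (m = -1 + 7 = 6)
Y(z) = 78 + z (Y(z) = 6*13 + z = 78 + z)
284543 - Y(q(1)) = 284543 - (78 - 14) = 284543 - 1*64 = 284543 - 64 = 284479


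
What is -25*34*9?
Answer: -7650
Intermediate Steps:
-25*34*9 = -850*9 = -7650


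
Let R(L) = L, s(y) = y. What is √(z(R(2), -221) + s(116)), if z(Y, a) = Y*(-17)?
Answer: √82 ≈ 9.0554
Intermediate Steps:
z(Y, a) = -17*Y
√(z(R(2), -221) + s(116)) = √(-17*2 + 116) = √(-34 + 116) = √82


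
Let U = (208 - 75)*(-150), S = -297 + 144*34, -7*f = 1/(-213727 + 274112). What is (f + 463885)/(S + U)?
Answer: -65360623358/2162930315 ≈ -30.219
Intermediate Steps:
f = -1/422695 (f = -1/(7*(-213727 + 274112)) = -⅐/60385 = -⅐*1/60385 = -1/422695 ≈ -2.3658e-6)
S = 4599 (S = -297 + 4896 = 4599)
U = -19950 (U = 133*(-150) = -19950)
(f + 463885)/(S + U) = (-1/422695 + 463885)/(4599 - 19950) = (196081870074/422695)/(-15351) = (196081870074/422695)*(-1/15351) = -65360623358/2162930315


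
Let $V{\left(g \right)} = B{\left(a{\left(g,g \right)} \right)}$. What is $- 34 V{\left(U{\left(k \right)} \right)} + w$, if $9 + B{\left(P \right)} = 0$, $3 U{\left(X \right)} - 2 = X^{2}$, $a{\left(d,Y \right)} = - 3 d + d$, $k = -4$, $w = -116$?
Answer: $190$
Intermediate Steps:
$a{\left(d,Y \right)} = - 2 d$
$U{\left(X \right)} = \frac{2}{3} + \frac{X^{2}}{3}$
$B{\left(P \right)} = -9$ ($B{\left(P \right)} = -9 + 0 = -9$)
$V{\left(g \right)} = -9$
$- 34 V{\left(U{\left(k \right)} \right)} + w = \left(-34\right) \left(-9\right) - 116 = 306 - 116 = 190$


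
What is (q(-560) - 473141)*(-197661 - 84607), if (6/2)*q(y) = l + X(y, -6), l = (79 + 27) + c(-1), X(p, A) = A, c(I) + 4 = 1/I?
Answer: 400630875904/3 ≈ 1.3354e+11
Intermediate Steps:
c(I) = -4 + 1/I
l = 101 (l = (79 + 27) + (-4 + 1/(-1)) = 106 + (-4 - 1) = 106 - 5 = 101)
q(y) = 95/3 (q(y) = (101 - 6)/3 = (1/3)*95 = 95/3)
(q(-560) - 473141)*(-197661 - 84607) = (95/3 - 473141)*(-197661 - 84607) = -1419328/3*(-282268) = 400630875904/3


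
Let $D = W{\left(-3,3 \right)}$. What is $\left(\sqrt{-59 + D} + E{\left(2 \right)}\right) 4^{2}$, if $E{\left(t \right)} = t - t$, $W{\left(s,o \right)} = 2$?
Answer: $16 i \sqrt{57} \approx 120.8 i$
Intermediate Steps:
$D = 2$
$E{\left(t \right)} = 0$
$\left(\sqrt{-59 + D} + E{\left(2 \right)}\right) 4^{2} = \left(\sqrt{-59 + 2} + 0\right) 4^{2} = \left(\sqrt{-57} + 0\right) 16 = \left(i \sqrt{57} + 0\right) 16 = i \sqrt{57} \cdot 16 = 16 i \sqrt{57}$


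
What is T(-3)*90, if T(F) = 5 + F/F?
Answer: 540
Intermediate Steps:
T(F) = 6 (T(F) = 5 + 1 = 6)
T(-3)*90 = 6*90 = 540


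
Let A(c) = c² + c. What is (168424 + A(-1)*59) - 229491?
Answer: -61067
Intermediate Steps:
A(c) = c + c²
(168424 + A(-1)*59) - 229491 = (168424 - (1 - 1)*59) - 229491 = (168424 - 1*0*59) - 229491 = (168424 + 0*59) - 229491 = (168424 + 0) - 229491 = 168424 - 229491 = -61067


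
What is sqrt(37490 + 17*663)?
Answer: sqrt(48761) ≈ 220.82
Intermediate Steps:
sqrt(37490 + 17*663) = sqrt(37490 + 11271) = sqrt(48761)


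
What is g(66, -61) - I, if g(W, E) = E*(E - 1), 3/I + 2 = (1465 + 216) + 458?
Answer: 8082131/2137 ≈ 3782.0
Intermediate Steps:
I = 3/2137 (I = 3/(-2 + ((1465 + 216) + 458)) = 3/(-2 + (1681 + 458)) = 3/(-2 + 2139) = 3/2137 ≈ 0.0014038)
g(W, E) = E*(-1 + E)
g(66, -61) - I = -61*(-1 - 61) - 1*3/2137 = -61*(-62) - 3/2137 = 3782 - 3/2137 = 8082131/2137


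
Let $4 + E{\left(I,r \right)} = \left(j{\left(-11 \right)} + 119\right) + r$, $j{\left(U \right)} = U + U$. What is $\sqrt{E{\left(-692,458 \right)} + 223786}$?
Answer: $\sqrt{224337} \approx 473.64$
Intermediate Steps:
$j{\left(U \right)} = 2 U$
$E{\left(I,r \right)} = 93 + r$ ($E{\left(I,r \right)} = -4 + \left(\left(2 \left(-11\right) + 119\right) + r\right) = -4 + \left(\left(-22 + 119\right) + r\right) = -4 + \left(97 + r\right) = 93 + r$)
$\sqrt{E{\left(-692,458 \right)} + 223786} = \sqrt{\left(93 + 458\right) + 223786} = \sqrt{551 + 223786} = \sqrt{224337}$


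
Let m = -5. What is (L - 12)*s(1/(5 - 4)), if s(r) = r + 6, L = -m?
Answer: -49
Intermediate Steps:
L = 5 (L = -1*(-5) = 5)
s(r) = 6 + r
(L - 12)*s(1/(5 - 4)) = (5 - 12)*(6 + 1/(5 - 4)) = -7*(6 + 1/1) = -7*(6 + 1) = -7*7 = -49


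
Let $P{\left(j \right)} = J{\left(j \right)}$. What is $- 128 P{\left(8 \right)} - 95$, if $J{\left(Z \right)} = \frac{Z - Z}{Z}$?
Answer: $-95$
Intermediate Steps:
$J{\left(Z \right)} = 0$ ($J{\left(Z \right)} = \frac{0}{Z} = 0$)
$P{\left(j \right)} = 0$
$- 128 P{\left(8 \right)} - 95 = \left(-128\right) 0 - 95 = 0 - 95 = -95$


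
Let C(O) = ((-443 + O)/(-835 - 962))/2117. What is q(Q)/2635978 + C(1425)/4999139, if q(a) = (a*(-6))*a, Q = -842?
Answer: -40449167275590368210/25065474658178340279 ≈ -1.6137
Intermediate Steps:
C(O) = 443/3804249 - O/3804249 (C(O) = ((-443 + O)/(-1797))*(1/2117) = ((-443 + O)*(-1/1797))*(1/2117) = (443/1797 - O/1797)*(1/2117) = 443/3804249 - O/3804249)
q(a) = -6*a**2 (q(a) = (-6*a)*a = -6*a**2)
q(Q)/2635978 + C(1425)/4999139 = -6*(-842)**2/2635978 + (443/3804249 - 1/3804249*1425)/4999139 = -6*708964*(1/2635978) + (443/3804249 - 475/1268083)*(1/4999139) = -4253784*1/2635978 - 982/3804249*1/4999139 = -2126892/1317989 - 982/19017969541611 = -40449167275590368210/25065474658178340279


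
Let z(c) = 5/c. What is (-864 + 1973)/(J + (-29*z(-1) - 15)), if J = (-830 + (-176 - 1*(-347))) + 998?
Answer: 1109/469 ≈ 2.3646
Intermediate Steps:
J = 339 (J = (-830 + (-176 + 347)) + 998 = (-830 + 171) + 998 = -659 + 998 = 339)
(-864 + 1973)/(J + (-29*z(-1) - 15)) = (-864 + 1973)/(339 + (-145/(-1) - 15)) = 1109/(339 + (-145*(-1) - 15)) = 1109/(339 + (-29*(-5) - 15)) = 1109/(339 + (145 - 15)) = 1109/(339 + 130) = 1109/469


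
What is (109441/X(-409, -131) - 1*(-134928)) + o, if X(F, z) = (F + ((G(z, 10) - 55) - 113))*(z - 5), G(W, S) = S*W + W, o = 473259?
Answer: 166915815217/274448 ≈ 6.0819e+5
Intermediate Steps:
G(W, S) = W + S*W
X(F, z) = (-5 + z)*(-168 + F + 11*z) (X(F, z) = (F + ((z*(1 + 10) - 55) - 113))*(z - 5) = (F + ((z*11 - 55) - 113))*(-5 + z) = (F + ((11*z - 55) - 113))*(-5 + z) = (F + ((-55 + 11*z) - 113))*(-5 + z) = (F + (-168 + 11*z))*(-5 + z) = (-168 + F + 11*z)*(-5 + z) = (-5 + z)*(-168 + F + 11*z))
(109441/X(-409, -131) - 1*(-134928)) + o = (109441/(840 - 223*(-131) - 5*(-409) + 11*(-131)**2 - 409*(-131)) - 1*(-134928)) + 473259 = (109441/(840 + 29213 + 2045 + 11*17161 + 53579) + 134928) + 473259 = (109441/(840 + 29213 + 2045 + 188771 + 53579) + 134928) + 473259 = (109441/274448 + 134928) + 473259 = 37030829185/274448 + 473259 = 166915815217/274448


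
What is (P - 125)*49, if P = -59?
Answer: -9016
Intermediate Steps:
(P - 125)*49 = (-59 - 125)*49 = -184*49 = -9016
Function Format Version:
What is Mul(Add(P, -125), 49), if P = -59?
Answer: -9016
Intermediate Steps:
Mul(Add(P, -125), 49) = Mul(Add(-59, -125), 49) = Mul(-184, 49) = -9016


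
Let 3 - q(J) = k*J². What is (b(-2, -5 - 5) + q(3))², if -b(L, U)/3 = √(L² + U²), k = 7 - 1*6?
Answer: 972 + 72*√26 ≈ 1339.1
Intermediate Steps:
k = 1 (k = 7 - 6 = 1)
b(L, U) = -3*√(L² + U²)
q(J) = 3 - J²
(b(-2, -5 - 5) + q(3))² = (-3*√((-2)² + (-5 - 5)²) + (3 - 1*3²))² = (-3*√(4 + (-10)²) + (3 - 1*9))² = (-3*√(4 + 100) + (3 - 9))² = (-6*√26 - 6)² = (-6 - 6*√26)²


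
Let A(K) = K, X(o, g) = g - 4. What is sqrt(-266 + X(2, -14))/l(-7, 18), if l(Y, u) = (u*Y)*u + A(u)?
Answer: -I*sqrt(71)/1125 ≈ -0.0074899*I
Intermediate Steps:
X(o, g) = -4 + g
l(Y, u) = u + Y*u**2 (l(Y, u) = (u*Y)*u + u = (Y*u)*u + u = Y*u**2 + u = u + Y*u**2)
sqrt(-266 + X(2, -14))/l(-7, 18) = sqrt(-266 + (-4 - 14))/((18*(1 - 7*18))) = sqrt(-266 - 18)/((18*(1 - 126))) = sqrt(-284)/((18*(-125))) = (2*I*sqrt(71))/(-2250) = (2*I*sqrt(71))*(-1/2250) = -I*sqrt(71)/1125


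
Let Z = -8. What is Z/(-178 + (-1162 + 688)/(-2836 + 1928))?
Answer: 3632/80575 ≈ 0.045076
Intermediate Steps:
Z/(-178 + (-1162 + 688)/(-2836 + 1928)) = -8/(-178 + (-1162 + 688)/(-2836 + 1928)) = -8/(-178 - 474/(-908)) = -8/(-178 - 474*(-1/908)) = -8/(-178 + 237/454) = -8/(-80575/454) = -454/80575*(-8) = 3632/80575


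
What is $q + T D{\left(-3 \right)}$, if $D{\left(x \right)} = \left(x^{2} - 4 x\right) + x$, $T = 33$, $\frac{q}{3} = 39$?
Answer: $711$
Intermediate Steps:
$q = 117$ ($q = 3 \cdot 39 = 117$)
$D{\left(x \right)} = x^{2} - 3 x$
$q + T D{\left(-3 \right)} = 117 + 33 \left(- 3 \left(-3 - 3\right)\right) = 117 + 33 \left(\left(-3\right) \left(-6\right)\right) = 117 + 33 \cdot 18 = 117 + 594 = 711$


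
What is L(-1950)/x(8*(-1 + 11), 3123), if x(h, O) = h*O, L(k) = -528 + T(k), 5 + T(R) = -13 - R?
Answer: 39/6940 ≈ 0.0056196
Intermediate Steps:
T(R) = -18 - R (T(R) = -5 + (-13 - R) = -18 - R)
L(k) = -546 - k (L(k) = -528 + (-18 - k) = -546 - k)
x(h, O) = O*h
L(-1950)/x(8*(-1 + 11), 3123) = (-546 - 1*(-1950))/((3123*(8*(-1 + 11)))) = (-546 + 1950)/((3123*(8*10))) = 1404/((3123*80)) = 1404/249840 = 1404*(1/249840) = 39/6940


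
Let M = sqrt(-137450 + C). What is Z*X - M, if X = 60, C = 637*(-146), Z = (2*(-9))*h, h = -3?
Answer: 3240 - 2*I*sqrt(57613) ≈ 3240.0 - 480.05*I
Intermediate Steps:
Z = 54 (Z = (2*(-9))*(-3) = -18*(-3) = 54)
C = -93002
M = 2*I*sqrt(57613) (M = sqrt(-137450 - 93002) = sqrt(-230452) = 2*I*sqrt(57613) ≈ 480.05*I)
Z*X - M = 54*60 - 2*I*sqrt(57613) = 3240 - 2*I*sqrt(57613)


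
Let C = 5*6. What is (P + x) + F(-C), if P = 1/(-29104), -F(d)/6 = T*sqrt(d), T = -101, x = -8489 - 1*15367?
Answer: -694305025/29104 + 606*I*sqrt(30) ≈ -23856.0 + 3319.2*I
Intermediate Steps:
C = 30
x = -23856 (x = -8489 - 15367 = -23856)
F(d) = 606*sqrt(d) (F(d) = -(-606)*sqrt(d) = 606*sqrt(d))
P = -1/29104 ≈ -3.4360e-5
(P + x) + F(-C) = (-1/29104 - 23856) + 606*sqrt(-1*30) = -694305025/29104 + 606*sqrt(-30) = -694305025/29104 + 606*(I*sqrt(30)) = -694305025/29104 + 606*I*sqrt(30)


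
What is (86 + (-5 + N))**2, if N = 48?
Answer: 16641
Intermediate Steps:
(86 + (-5 + N))**2 = (86 + (-5 + 48))**2 = (86 + 43)**2 = 129**2 = 16641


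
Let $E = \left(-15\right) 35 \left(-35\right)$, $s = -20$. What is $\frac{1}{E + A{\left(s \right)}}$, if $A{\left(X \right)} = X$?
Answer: $\frac{1}{18355} \approx 5.4481 \cdot 10^{-5}$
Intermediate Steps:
$E = 18375$ ($E = \left(-525\right) \left(-35\right) = 18375$)
$\frac{1}{E + A{\left(s \right)}} = \frac{1}{18375 - 20} = \frac{1}{18355}$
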